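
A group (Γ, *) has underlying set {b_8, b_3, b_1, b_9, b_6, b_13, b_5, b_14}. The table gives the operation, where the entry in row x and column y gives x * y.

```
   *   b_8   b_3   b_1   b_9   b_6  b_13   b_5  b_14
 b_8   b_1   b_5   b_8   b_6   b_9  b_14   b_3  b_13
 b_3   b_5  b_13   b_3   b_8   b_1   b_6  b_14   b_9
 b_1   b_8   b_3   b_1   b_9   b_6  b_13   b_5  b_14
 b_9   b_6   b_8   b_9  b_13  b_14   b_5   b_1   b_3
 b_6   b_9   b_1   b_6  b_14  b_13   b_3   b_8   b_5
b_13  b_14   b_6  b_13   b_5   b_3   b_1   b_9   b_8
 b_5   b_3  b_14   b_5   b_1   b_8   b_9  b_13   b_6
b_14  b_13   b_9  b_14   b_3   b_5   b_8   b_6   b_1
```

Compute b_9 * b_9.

Read row b_9, column b_9: b_9 * b_9 = b_13.

b_13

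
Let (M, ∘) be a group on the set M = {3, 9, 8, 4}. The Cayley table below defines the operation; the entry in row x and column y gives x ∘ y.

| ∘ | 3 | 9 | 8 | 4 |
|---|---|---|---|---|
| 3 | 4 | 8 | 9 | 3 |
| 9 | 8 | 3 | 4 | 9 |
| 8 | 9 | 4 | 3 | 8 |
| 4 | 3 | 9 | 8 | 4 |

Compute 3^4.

4

3^1 = 3
3^2 = 3 ∘ 3 = 4
3^3 = 4 ∘ 3 = 3
3^4 = 3 ∘ 3 = 4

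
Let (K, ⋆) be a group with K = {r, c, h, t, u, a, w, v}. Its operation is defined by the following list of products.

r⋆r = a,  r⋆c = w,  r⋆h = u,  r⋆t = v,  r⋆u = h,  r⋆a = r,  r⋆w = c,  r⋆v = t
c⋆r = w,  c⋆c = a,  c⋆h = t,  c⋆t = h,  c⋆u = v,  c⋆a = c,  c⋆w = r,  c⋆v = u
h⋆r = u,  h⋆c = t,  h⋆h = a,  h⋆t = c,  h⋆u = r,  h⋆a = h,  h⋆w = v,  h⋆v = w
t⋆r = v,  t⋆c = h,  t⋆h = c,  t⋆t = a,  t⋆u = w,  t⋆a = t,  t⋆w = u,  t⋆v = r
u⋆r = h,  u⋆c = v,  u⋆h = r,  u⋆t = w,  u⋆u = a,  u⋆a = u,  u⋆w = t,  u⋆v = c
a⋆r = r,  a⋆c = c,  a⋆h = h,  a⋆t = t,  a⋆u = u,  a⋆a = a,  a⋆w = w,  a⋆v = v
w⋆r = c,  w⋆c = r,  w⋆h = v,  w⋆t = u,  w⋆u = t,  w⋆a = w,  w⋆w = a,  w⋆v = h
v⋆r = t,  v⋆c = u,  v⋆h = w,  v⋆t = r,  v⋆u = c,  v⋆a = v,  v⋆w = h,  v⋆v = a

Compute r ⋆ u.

Read row r, column u: r ⋆ u = h.
(Structurally, K here is isomorphic to the elementary abelian group (Z_2)^3.)

h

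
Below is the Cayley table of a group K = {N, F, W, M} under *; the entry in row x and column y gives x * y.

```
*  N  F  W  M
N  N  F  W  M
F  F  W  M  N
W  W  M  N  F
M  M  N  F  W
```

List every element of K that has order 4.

Identity is N. Compute the order of each non-identity element by repeated multiplication:
  F: F → W → M → N  (order 4)
  W: W → N  (order 2)
  M: M → W → F → N  (order 4)
Elements of order 4: {F, M}.

{F, M}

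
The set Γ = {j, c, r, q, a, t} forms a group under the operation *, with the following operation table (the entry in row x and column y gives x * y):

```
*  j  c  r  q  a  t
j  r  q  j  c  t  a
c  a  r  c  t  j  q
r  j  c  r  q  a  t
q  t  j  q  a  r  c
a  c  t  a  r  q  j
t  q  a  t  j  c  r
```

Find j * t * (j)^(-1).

The identity is r. In row j, the entry r sits in column j, so j^(-1) = j.
j * t = a
a * j = c

c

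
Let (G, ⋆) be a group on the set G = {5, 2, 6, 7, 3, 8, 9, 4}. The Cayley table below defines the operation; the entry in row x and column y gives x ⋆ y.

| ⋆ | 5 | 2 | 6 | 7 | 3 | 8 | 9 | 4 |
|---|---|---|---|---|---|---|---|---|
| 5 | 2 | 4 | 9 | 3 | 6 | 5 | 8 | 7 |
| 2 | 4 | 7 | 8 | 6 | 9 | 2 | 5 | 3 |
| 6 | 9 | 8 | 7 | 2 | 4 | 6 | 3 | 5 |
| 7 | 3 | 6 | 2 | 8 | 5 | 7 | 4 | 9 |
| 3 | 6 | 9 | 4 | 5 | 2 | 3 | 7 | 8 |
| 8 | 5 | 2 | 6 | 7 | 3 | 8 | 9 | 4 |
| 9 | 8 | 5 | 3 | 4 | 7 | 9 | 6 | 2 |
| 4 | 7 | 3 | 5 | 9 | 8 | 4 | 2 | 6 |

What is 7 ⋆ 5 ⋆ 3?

2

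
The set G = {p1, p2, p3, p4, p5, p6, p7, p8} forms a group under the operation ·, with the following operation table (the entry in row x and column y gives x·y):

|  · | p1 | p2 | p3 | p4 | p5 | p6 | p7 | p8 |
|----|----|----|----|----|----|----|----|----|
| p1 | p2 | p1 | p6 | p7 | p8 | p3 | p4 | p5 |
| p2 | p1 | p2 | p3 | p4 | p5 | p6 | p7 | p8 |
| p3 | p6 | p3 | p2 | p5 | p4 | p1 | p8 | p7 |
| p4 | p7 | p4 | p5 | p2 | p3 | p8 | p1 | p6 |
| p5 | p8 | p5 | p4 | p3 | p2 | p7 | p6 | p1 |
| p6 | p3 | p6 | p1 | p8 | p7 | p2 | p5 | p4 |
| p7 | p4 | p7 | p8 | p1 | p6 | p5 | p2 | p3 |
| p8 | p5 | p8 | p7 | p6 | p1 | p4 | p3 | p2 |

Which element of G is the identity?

The identity e satisfies e·x = x for all x, so its row in the table reproduces the column headers.
Row p2 reads: p1, p2, p3, p4, p5, p6, p7, p8 — exactly the header order. So p2 is the identity.

p2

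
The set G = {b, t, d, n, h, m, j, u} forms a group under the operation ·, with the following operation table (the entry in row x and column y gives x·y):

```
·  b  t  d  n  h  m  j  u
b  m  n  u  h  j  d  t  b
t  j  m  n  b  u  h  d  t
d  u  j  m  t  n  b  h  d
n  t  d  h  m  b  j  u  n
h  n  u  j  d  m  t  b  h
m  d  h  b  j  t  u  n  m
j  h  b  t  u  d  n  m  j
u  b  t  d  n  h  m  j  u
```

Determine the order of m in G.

The identity element is u (its row matches the header).
m^1 = m
m^2 = m·m = u
The first power of m equal to the identity is m^2, so ord(m) = 2.
(Structurally, G here is isomorphic to the quaternion group Q_8.)

2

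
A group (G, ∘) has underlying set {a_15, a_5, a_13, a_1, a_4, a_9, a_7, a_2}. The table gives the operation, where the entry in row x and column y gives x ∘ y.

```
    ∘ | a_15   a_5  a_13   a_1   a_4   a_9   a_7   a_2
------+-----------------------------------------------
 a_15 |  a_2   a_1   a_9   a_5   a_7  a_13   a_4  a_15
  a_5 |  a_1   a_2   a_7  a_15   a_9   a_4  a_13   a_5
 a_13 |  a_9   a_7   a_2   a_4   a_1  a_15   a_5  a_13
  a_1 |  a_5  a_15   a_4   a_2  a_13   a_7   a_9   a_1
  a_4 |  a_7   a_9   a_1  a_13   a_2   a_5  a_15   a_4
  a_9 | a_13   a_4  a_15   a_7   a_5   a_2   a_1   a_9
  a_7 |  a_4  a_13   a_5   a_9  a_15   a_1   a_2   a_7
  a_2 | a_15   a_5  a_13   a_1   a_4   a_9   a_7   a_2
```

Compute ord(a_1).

The identity element is a_2 (its row matches the header).
a_1^1 = a_1
a_1^2 = a_1 ∘ a_1 = a_2
The first power of a_1 equal to the identity is a_1^2, so ord(a_1) = 2.

2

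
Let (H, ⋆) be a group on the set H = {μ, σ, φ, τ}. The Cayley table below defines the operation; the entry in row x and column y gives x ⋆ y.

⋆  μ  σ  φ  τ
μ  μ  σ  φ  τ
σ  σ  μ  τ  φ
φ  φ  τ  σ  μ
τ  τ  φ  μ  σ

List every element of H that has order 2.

Identity is μ. Compute the order of each non-identity element by repeated multiplication:
  σ: σ → μ  (order 2)
  φ: φ → σ → τ → μ  (order 4)
  τ: τ → σ → φ → μ  (order 4)
Elements of order 2: {σ}.
(Structurally, H here is isomorphic to the cyclic group Z_4.)

{σ}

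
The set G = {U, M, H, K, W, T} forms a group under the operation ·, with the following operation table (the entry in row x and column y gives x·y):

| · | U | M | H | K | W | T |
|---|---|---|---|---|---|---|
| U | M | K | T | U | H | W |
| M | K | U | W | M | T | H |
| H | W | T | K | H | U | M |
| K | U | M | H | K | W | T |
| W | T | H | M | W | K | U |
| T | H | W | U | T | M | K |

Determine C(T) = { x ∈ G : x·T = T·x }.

{K, T}

Compare row T with column T entry by entry.
H·T = M but T·H = U, so H does not.
Collecting the elements that commute with T: C(T) = {K, T}.
(Structurally, G here is isomorphic to the symmetric group S_3.)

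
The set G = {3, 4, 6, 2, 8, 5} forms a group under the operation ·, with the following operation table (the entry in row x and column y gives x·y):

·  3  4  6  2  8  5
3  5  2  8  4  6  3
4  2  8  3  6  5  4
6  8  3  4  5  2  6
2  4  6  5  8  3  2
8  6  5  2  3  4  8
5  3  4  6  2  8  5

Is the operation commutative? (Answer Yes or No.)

Yes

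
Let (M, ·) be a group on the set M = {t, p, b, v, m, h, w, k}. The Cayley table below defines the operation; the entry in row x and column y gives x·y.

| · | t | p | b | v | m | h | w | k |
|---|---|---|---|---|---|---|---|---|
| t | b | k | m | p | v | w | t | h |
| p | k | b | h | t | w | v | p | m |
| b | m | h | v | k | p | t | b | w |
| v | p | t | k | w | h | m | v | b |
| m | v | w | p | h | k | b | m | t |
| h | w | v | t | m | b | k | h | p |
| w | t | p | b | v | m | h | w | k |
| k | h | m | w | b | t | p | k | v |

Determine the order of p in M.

The identity element is w (its row matches the header).
p^1 = p
p^2 = p·p = b
p^3 = b·p = h
p^4 = h·p = v
p^5 = v·p = t
p^6 = t·p = k
p^7 = k·p = m
p^8 = m·p = w
The first power of p equal to the identity is p^8, so ord(p) = 8.

8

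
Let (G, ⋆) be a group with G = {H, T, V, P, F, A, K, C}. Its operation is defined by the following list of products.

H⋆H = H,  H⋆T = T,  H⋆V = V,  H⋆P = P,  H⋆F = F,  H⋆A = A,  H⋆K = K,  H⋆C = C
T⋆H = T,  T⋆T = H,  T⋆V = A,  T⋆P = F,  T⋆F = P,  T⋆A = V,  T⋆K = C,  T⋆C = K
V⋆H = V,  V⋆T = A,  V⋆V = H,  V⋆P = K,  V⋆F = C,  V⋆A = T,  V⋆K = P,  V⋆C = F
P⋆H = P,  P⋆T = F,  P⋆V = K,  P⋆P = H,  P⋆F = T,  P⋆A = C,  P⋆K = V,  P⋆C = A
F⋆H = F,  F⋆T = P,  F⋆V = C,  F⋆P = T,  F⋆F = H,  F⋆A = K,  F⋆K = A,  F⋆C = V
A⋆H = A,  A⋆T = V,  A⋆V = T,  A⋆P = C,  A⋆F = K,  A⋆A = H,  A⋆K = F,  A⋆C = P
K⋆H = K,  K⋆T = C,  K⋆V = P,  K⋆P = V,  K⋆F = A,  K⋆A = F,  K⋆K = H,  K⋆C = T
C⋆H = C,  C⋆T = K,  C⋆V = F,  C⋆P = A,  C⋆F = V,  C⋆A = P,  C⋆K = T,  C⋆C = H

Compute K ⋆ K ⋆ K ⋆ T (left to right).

K ⋆ K = H
H ⋆ K = K
K ⋆ T = C

C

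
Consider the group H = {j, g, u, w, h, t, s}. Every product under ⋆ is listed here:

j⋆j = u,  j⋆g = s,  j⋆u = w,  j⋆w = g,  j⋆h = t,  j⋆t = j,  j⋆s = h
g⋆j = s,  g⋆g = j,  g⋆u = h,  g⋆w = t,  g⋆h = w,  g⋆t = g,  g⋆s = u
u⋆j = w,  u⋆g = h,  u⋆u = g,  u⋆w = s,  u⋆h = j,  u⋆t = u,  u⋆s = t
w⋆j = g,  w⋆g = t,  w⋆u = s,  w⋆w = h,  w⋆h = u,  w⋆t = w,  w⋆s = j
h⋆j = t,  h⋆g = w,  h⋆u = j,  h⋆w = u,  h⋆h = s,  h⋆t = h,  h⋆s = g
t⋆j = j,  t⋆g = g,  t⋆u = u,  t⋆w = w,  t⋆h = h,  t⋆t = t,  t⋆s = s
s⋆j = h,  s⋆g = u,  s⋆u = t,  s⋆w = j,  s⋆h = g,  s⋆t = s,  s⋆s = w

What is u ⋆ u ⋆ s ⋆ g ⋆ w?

u ⋆ u = g
g ⋆ s = u
u ⋆ g = h
h ⋆ w = u

u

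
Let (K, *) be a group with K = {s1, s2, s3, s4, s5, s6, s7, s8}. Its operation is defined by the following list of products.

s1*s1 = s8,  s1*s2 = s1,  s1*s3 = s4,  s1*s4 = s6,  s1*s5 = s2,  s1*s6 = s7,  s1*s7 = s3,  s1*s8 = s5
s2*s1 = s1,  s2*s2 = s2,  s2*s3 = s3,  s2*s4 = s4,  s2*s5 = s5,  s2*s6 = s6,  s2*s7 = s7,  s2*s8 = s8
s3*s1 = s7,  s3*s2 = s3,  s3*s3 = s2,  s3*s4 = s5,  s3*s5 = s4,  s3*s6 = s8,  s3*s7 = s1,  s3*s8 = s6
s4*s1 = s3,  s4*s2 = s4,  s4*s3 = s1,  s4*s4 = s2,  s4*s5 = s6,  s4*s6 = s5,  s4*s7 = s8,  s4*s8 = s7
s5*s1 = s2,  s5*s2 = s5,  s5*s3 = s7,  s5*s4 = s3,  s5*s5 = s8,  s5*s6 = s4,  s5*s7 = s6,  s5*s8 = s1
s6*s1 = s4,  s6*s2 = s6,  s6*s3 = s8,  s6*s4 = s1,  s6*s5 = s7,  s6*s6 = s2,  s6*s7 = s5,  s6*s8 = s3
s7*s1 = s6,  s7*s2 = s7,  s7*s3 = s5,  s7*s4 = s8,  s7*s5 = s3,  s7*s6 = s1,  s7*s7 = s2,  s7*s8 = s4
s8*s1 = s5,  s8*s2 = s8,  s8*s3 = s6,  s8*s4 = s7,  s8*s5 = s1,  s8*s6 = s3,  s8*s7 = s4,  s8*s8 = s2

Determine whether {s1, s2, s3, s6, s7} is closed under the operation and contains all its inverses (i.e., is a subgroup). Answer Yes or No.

s1 * s1 = s8, which is not in {s1, s2, s3, s6, s7}.
The subset is not closed under *, so it is not a subgroup.

No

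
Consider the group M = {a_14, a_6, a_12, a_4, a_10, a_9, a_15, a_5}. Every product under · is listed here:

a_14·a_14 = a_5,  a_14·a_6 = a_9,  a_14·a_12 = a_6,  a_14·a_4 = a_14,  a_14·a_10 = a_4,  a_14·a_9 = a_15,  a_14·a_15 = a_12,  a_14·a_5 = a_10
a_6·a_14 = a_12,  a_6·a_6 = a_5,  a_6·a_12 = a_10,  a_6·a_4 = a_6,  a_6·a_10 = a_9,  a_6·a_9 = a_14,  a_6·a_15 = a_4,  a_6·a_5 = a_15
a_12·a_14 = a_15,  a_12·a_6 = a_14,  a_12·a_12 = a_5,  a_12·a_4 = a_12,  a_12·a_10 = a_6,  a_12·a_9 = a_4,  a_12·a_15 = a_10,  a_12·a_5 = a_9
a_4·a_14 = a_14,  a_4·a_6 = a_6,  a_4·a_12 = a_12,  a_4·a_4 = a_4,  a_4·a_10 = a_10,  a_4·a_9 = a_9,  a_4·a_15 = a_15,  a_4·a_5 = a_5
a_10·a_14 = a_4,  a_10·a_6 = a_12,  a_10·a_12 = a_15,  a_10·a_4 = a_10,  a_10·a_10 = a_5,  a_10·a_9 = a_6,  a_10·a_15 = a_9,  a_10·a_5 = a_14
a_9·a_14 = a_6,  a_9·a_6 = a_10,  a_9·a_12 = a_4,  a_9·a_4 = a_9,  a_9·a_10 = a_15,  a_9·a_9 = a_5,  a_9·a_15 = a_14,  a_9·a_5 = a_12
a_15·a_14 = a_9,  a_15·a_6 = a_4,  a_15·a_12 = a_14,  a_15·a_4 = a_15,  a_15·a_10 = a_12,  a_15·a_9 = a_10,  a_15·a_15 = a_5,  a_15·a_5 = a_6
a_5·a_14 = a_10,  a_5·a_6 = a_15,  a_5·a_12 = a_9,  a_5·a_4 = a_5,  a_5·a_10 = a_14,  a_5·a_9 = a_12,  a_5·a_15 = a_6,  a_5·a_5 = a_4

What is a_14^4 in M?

a_4

a_14^1 = a_14
a_14^2 = a_14·a_14 = a_5
a_14^3 = a_5·a_14 = a_10
a_14^4 = a_10·a_14 = a_4
(Structurally, M here is isomorphic to the quaternion group Q_8.)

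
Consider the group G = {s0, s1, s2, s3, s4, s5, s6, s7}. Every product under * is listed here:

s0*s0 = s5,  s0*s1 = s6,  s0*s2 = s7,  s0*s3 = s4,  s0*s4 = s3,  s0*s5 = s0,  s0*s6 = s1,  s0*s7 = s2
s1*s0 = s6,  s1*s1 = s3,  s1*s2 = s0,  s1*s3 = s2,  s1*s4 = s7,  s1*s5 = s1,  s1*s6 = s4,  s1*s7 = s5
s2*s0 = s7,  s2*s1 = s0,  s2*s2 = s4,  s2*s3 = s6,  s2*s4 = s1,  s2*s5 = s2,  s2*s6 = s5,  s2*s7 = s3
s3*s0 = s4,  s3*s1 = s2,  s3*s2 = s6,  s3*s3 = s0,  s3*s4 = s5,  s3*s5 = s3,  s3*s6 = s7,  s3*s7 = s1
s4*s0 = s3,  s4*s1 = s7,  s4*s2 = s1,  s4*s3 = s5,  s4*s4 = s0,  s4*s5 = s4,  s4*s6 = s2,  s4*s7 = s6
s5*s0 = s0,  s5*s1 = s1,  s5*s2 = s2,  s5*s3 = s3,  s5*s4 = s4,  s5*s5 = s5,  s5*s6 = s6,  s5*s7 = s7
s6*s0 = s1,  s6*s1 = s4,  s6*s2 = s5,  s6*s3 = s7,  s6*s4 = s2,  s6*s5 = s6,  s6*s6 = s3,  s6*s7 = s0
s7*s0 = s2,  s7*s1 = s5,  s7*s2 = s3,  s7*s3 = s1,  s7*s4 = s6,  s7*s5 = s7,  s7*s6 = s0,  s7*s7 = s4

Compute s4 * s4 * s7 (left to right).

s2

s4 * s4 = s0
s0 * s7 = s2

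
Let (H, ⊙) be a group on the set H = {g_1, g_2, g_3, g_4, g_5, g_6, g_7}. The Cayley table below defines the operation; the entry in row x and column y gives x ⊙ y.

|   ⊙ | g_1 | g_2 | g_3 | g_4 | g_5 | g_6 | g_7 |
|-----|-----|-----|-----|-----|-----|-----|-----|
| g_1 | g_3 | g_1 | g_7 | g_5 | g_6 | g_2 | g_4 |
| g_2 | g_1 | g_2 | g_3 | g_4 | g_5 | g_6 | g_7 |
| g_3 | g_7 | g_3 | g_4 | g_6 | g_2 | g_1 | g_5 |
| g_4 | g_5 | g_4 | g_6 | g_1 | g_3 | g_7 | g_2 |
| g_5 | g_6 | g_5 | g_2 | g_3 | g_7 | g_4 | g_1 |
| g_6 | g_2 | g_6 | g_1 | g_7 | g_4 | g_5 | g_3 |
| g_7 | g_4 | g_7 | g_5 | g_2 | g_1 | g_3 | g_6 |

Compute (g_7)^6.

g_7^1 = g_7
g_7^2 = g_7 ⊙ g_7 = g_6
g_7^3 = g_6 ⊙ g_7 = g_3
g_7^4 = g_3 ⊙ g_7 = g_5
g_7^5 = g_5 ⊙ g_7 = g_1
g_7^6 = g_1 ⊙ g_7 = g_4
(Structurally, H here is isomorphic to the cyclic group Z_7.)

g_4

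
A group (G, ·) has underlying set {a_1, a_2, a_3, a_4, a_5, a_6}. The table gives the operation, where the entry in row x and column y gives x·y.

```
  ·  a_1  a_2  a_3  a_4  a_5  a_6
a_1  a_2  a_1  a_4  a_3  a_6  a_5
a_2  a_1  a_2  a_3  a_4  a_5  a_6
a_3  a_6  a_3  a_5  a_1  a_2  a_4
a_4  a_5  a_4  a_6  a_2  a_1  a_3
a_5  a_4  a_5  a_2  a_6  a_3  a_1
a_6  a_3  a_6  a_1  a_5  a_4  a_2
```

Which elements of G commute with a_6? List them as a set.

Compare row a_6 with column a_6 entry by entry.
a_5·a_6 = a_1 but a_6·a_5 = a_4, so a_5 does not.
Collecting the elements that commute with a_6: C(a_6) = {a_2, a_6}.

{a_2, a_6}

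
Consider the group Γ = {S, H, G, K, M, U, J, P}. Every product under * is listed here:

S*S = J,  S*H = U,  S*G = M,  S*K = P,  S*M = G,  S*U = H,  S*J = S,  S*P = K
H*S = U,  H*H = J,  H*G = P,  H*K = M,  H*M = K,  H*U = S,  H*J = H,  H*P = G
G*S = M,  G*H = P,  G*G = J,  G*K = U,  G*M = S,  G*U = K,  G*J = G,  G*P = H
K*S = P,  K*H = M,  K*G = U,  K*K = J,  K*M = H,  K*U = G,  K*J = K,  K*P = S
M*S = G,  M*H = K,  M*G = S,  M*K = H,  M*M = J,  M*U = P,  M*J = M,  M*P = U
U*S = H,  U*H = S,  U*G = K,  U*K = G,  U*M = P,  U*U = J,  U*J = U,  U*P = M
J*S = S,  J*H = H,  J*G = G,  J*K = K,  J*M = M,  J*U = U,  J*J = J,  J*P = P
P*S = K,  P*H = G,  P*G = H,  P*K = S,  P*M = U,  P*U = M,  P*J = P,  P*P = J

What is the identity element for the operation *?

The identity e satisfies e * x = x for all x, so its row in the table reproduces the column headers.
Row J reads: S, H, G, K, M, U, J, P — exactly the header order. So J is the identity.

J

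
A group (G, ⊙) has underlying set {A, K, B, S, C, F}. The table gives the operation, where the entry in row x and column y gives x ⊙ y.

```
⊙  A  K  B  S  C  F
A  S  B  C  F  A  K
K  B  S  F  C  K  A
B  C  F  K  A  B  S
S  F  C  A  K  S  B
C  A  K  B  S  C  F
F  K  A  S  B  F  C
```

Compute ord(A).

6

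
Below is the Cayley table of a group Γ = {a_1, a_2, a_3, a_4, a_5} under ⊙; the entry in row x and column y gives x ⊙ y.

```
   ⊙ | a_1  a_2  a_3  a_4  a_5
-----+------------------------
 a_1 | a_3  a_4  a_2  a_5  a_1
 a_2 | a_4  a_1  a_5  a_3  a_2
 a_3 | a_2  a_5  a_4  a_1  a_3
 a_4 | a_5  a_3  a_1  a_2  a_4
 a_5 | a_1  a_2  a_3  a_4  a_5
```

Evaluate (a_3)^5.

a_3^1 = a_3
a_3^2 = a_3 ⊙ a_3 = a_4
a_3^3 = a_4 ⊙ a_3 = a_1
a_3^4 = a_1 ⊙ a_3 = a_2
a_3^5 = a_2 ⊙ a_3 = a_5

a_5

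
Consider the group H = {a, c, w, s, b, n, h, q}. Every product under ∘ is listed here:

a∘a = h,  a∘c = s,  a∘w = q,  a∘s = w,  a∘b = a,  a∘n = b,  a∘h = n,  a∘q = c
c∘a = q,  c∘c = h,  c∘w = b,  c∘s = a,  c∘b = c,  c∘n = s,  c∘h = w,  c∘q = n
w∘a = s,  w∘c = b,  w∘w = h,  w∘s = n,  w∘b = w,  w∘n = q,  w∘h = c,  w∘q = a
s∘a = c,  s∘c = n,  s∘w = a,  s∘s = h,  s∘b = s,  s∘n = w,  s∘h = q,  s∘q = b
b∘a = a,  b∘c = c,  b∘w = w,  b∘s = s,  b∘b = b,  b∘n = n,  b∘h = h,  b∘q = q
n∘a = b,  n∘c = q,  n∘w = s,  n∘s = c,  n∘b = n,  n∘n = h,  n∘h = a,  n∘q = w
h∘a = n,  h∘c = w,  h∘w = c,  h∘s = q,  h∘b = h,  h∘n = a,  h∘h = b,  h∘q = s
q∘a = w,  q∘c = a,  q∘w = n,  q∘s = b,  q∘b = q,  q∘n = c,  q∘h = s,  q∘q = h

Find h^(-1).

h

First locate the identity: row b matches the header, so b is the identity.
Scan row h for b: h ∘ h = b. Hence h^(-1) = h.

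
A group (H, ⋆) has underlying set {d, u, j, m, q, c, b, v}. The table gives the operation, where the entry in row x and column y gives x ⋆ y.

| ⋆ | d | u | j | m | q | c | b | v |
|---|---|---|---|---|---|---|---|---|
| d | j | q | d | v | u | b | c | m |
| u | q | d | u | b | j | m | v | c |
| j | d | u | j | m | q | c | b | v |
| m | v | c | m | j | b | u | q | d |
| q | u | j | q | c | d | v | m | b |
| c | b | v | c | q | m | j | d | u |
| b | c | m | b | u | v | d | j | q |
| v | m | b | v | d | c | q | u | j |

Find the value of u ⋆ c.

Read row u, column c: u ⋆ c = m.

m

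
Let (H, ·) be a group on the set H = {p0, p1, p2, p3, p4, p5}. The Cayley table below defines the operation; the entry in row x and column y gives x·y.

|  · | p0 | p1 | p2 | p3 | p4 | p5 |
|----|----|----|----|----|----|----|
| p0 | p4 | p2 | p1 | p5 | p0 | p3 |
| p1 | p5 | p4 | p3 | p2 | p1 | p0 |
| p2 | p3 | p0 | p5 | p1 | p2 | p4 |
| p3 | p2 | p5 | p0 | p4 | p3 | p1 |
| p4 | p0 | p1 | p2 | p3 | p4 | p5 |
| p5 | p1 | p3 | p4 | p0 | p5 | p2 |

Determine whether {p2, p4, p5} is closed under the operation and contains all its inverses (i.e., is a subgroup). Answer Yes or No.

{p2, p4, p5} contains the identity p4.
Checking products: every product of two elements of {p2, p4, p5} (read from the table) lies in {p2, p4, p5}, so the set is closed.
In a finite group, a nonempty closed subset is a subgroup. So {p2, p4, p5} ≤ H.
(Structurally, H here is isomorphic to the symmetric group S_3.)

Yes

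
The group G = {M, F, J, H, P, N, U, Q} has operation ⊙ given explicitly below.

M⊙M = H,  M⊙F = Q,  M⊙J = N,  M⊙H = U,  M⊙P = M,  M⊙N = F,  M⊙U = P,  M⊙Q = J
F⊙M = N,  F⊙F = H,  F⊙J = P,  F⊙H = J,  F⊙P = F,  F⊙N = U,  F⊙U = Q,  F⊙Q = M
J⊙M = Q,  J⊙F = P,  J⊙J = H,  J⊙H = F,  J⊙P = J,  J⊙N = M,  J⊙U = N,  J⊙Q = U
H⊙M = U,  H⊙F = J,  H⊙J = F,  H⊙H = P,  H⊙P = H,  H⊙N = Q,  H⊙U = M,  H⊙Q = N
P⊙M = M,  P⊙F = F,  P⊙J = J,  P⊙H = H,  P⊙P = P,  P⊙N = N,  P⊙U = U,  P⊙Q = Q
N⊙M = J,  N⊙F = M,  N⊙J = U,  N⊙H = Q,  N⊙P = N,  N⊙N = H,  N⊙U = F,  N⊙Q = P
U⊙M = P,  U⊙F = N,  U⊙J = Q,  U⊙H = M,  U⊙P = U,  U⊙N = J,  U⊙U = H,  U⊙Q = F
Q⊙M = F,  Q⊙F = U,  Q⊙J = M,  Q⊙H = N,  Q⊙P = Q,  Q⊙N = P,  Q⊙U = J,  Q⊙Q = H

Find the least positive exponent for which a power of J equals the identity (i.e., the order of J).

The identity element is P (its row matches the header).
J^1 = J
J^2 = J ⊙ J = H
J^3 = H ⊙ J = F
J^4 = F ⊙ J = P
The first power of J equal to the identity is J^4, so ord(J) = 4.
(Structurally, G here is isomorphic to the quaternion group Q_8.)

4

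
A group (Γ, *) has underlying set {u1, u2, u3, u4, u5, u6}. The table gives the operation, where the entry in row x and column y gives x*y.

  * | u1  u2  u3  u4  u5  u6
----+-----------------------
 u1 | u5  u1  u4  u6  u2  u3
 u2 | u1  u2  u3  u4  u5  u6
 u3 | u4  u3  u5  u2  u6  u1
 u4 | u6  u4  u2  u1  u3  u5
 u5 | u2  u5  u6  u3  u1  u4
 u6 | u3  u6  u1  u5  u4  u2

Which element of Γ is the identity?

The identity e satisfies e*x = x for all x, so its row in the table reproduces the column headers.
Row u2 reads: u1, u2, u3, u4, u5, u6 — exactly the header order. So u2 is the identity.

u2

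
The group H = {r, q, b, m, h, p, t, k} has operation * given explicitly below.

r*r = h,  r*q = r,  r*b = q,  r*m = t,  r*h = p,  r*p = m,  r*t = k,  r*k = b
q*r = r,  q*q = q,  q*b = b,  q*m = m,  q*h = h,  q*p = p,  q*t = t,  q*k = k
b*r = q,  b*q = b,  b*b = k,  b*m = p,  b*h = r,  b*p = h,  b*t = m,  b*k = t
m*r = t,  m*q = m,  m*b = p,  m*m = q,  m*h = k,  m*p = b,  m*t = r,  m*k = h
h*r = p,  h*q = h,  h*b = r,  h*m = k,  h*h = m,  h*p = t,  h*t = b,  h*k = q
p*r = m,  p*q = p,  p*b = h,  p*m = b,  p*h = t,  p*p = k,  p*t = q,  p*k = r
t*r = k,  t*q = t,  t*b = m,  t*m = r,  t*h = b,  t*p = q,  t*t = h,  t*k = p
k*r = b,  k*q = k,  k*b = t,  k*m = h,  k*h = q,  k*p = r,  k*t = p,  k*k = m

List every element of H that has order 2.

Identity is q. Compute the order of each non-identity element by repeated multiplication:
  r: r → h → p → m → t → k → b → q  (order 8)
  b: b → k → t → m → p → h → r → q  (order 8)
  m: m → q  (order 2)
  h: h → m → k → q  (order 4)
  p: p → k → r → m → b → h → t → q  (order 8)
  t: t → h → b → m → r → k → p → q  (order 8)
  k: k → m → h → q  (order 4)
Elements of order 2: {m}.

{m}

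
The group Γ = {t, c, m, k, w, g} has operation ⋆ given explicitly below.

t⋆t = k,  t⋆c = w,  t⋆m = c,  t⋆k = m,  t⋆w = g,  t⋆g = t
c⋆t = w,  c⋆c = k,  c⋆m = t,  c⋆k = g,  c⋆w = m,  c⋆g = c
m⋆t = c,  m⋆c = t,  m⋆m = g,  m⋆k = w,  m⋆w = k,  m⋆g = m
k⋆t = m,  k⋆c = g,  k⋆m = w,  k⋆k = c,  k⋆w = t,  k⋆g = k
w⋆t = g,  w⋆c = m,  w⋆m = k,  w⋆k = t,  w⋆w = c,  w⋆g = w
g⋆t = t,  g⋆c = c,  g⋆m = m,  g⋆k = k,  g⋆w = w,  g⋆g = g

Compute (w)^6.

w^1 = w
w^2 = w ⋆ w = c
w^3 = c ⋆ w = m
w^4 = m ⋆ w = k
w^5 = k ⋆ w = t
w^6 = t ⋆ w = g

g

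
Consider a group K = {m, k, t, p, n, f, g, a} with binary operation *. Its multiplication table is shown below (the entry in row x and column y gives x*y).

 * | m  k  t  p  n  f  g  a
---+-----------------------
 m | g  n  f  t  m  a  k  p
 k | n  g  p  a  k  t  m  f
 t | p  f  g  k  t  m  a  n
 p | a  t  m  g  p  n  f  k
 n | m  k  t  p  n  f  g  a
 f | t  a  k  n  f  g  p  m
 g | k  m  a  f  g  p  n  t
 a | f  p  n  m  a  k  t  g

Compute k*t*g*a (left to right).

k*t = p
p*g = f
f*a = m

m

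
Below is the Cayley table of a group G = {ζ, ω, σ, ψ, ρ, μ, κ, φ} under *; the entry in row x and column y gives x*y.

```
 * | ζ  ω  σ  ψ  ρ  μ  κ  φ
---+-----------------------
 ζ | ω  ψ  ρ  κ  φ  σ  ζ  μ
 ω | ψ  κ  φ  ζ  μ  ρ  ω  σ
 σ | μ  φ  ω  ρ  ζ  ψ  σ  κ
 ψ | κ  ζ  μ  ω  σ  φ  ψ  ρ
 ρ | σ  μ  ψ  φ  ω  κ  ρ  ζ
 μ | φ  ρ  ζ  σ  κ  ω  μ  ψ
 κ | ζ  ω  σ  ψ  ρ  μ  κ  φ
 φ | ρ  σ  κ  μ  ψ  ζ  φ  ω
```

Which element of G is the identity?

κ

The identity e satisfies e*x = x for all x, so its row in the table reproduces the column headers.
Row κ reads: ζ, ω, σ, ψ, ρ, μ, κ, φ — exactly the header order. So κ is the identity.
(Structurally, G here is isomorphic to the quaternion group Q_8.)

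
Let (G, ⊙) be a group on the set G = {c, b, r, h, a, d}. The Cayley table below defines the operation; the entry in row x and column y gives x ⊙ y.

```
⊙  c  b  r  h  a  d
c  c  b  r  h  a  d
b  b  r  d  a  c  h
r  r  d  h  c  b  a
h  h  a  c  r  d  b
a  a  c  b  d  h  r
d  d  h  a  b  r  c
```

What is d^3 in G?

d

d^1 = d
d^2 = d ⊙ d = c
d^3 = c ⊙ d = d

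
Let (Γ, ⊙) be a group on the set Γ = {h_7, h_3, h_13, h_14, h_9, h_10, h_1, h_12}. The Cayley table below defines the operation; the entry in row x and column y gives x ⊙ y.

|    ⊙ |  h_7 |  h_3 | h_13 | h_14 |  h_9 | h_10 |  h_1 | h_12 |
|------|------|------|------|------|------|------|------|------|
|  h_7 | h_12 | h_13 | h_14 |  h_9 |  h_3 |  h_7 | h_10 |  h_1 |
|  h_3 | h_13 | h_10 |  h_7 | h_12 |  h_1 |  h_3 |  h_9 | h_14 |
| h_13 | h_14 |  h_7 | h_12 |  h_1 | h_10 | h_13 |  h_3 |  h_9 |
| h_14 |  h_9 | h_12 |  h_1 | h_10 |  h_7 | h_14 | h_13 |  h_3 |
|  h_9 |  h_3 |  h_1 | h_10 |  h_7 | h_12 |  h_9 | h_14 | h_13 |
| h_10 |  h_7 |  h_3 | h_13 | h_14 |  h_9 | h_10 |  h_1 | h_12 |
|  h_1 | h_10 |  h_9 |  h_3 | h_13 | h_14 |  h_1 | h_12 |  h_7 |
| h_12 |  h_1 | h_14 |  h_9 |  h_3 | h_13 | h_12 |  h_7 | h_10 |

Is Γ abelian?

Check whether the table is symmetric across its main diagonal.
Every entry (row x, col y) equals the entry (row y, col x), so Γ is abelian.

Yes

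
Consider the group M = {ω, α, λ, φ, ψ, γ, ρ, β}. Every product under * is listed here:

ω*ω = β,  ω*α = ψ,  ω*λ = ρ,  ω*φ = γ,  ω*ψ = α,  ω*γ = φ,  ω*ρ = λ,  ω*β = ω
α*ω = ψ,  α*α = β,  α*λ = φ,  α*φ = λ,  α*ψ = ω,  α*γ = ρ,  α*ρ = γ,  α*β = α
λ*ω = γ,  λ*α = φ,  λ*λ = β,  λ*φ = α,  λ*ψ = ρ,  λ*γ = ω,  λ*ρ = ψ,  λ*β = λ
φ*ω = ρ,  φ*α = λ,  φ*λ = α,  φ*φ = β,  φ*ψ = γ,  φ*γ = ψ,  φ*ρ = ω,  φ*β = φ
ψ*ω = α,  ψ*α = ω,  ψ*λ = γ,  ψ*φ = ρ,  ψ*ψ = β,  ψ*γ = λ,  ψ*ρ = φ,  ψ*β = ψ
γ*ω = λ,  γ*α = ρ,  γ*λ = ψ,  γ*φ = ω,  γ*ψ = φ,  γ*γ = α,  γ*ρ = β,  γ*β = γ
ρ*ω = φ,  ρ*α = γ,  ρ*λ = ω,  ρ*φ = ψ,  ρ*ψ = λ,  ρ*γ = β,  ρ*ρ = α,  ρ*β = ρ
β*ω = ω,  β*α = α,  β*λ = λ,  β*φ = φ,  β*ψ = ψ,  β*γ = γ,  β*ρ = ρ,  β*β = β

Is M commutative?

No

γ * λ = ψ but λ * γ = ω.
Since γ and λ do not commute, M is not abelian.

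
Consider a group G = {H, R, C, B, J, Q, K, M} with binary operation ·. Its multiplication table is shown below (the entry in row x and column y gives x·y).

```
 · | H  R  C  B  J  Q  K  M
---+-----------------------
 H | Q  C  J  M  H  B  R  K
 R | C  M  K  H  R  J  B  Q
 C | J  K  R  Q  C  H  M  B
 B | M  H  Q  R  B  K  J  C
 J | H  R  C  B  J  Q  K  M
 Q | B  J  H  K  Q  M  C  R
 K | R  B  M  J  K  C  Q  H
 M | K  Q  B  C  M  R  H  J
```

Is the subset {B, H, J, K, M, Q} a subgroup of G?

K·Q = C, which is not in {B, H, J, K, M, Q}.
The subset is not closed under ·, so it is not a subgroup.

No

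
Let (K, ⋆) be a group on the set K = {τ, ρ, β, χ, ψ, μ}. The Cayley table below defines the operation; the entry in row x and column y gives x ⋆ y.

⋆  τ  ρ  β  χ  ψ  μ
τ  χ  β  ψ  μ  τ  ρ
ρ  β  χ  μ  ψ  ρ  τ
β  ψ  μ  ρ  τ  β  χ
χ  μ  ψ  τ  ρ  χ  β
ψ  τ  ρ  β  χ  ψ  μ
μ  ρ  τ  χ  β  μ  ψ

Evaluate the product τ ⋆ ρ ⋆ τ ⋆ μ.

μ

τ ⋆ ρ = β
β ⋆ τ = ψ
ψ ⋆ μ = μ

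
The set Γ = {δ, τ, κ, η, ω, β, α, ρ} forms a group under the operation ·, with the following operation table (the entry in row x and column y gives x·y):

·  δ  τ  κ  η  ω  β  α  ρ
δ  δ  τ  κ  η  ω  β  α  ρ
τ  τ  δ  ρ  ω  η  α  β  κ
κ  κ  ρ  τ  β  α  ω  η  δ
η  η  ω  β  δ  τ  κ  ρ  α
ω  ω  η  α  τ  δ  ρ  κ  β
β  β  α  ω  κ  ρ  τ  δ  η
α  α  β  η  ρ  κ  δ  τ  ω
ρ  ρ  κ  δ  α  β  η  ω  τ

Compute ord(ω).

The identity element is δ (its row matches the header).
ω^1 = ω
ω^2 = ω·ω = δ
The first power of ω equal to the identity is ω^2, so ord(ω) = 2.

2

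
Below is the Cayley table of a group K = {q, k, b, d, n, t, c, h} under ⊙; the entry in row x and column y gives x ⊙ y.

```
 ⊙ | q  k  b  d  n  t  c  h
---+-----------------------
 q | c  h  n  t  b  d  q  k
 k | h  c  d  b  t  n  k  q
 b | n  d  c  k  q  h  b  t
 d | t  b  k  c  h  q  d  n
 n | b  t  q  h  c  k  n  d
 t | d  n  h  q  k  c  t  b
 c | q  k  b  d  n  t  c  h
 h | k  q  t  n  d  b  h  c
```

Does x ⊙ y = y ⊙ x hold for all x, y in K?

Check whether the table is symmetric across its main diagonal.
Every entry (row x, col y) equals the entry (row y, col x), so K is abelian.

Yes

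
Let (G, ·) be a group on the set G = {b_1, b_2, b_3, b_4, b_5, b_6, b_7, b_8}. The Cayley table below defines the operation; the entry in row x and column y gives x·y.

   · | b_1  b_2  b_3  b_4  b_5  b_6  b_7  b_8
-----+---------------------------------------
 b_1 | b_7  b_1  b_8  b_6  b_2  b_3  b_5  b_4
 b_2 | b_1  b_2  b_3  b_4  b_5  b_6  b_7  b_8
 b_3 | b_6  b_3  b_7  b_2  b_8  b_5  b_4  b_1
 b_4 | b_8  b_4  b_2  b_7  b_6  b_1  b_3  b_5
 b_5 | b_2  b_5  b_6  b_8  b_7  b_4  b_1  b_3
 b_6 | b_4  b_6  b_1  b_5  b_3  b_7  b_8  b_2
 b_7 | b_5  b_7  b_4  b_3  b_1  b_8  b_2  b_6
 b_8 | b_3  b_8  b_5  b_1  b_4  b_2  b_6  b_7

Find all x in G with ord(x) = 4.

{b_1, b_3, b_4, b_5, b_6, b_8}

Identity is b_2. Compute the order of each non-identity element by repeated multiplication:
  b_1: b_1 → b_7 → b_5 → b_2  (order 4)
  b_3: b_3 → b_7 → b_4 → b_2  (order 4)
  b_4: b_4 → b_7 → b_3 → b_2  (order 4)
  b_5: b_5 → b_7 → b_1 → b_2  (order 4)
  b_6: b_6 → b_7 → b_8 → b_2  (order 4)
  b_7: b_7 → b_2  (order 2)
  b_8: b_8 → b_7 → b_6 → b_2  (order 4)
Elements of order 4: {b_1, b_3, b_4, b_5, b_6, b_8}.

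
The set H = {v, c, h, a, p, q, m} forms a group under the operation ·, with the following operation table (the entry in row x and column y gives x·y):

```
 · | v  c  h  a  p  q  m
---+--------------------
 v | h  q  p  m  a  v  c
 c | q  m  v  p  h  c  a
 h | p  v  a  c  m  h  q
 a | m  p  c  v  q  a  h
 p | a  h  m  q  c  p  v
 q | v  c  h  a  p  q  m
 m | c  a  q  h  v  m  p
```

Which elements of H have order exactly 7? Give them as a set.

Identity is q. Compute the order of each non-identity element by repeated multiplication:
  v: v → h → p → a → m → c → q  (order 7)
  c: c → m → a → p → h → v → q  (order 7)
  h: h → a → c → v → p → m → q  (order 7)
  a: a → v → m → h → c → p → q  (order 7)
  p: p → c → h → m → v → a → q  (order 7)
  m: m → p → v → c → a → h → q  (order 7)
Elements of order 7: {a, c, h, m, p, v}.

{a, c, h, m, p, v}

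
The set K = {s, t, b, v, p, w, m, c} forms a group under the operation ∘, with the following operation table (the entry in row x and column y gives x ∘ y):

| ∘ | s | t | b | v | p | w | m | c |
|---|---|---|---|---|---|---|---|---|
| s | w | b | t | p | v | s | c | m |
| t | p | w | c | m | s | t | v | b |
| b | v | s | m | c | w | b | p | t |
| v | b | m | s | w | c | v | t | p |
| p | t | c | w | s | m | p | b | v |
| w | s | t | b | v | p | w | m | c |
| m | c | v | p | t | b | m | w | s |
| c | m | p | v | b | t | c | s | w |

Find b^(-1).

p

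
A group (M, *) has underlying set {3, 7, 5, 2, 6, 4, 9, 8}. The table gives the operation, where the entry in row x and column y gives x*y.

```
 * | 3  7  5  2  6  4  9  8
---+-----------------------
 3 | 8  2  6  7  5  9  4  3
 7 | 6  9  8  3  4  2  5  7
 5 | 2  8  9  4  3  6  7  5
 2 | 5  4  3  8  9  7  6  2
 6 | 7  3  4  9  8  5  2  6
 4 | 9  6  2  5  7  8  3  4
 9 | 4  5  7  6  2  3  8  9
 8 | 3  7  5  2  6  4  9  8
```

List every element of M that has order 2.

{2, 3, 4, 6, 9}

Identity is 8. Compute the order of each non-identity element by repeated multiplication:
  3: 3 → 8  (order 2)
  7: 7 → 9 → 5 → 8  (order 4)
  5: 5 → 9 → 7 → 8  (order 4)
  2: 2 → 8  (order 2)
  6: 6 → 8  (order 2)
  4: 4 → 8  (order 2)
  9: 9 → 8  (order 2)
Elements of order 2: {2, 3, 4, 6, 9}.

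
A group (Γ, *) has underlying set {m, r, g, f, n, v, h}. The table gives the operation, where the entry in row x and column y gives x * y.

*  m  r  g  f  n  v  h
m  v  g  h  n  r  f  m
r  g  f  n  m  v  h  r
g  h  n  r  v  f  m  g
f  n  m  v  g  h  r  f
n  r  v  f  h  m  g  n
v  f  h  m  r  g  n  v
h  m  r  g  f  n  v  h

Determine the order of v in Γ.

7

The identity element is h (its row matches the header).
v^1 = v
v^2 = v * v = n
v^3 = n * v = g
v^4 = g * v = m
v^5 = m * v = f
v^6 = f * v = r
v^7 = r * v = h
The first power of v equal to the identity is v^7, so ord(v) = 7.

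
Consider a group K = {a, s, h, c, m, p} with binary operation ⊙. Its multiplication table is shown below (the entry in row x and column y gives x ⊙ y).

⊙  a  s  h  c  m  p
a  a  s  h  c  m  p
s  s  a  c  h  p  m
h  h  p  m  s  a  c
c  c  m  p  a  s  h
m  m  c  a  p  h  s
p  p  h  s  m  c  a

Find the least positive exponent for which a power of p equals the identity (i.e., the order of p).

The identity element is a (its row matches the header).
p^1 = p
p^2 = p ⊙ p = a
The first power of p equal to the identity is p^2, so ord(p) = 2.

2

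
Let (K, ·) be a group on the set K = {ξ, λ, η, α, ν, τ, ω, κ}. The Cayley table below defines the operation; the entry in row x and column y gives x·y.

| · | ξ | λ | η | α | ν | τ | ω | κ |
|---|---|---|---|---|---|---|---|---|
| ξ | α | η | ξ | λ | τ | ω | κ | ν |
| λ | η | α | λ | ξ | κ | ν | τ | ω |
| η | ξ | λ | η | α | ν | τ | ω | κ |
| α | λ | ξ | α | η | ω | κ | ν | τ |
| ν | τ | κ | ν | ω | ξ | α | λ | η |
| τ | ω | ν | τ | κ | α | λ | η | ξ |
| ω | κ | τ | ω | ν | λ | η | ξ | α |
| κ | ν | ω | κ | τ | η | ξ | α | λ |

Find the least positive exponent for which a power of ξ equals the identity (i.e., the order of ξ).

The identity element is η (its row matches the header).
ξ^1 = ξ
ξ^2 = ξ·ξ = α
ξ^3 = α·ξ = λ
ξ^4 = λ·ξ = η
The first power of ξ equal to the identity is ξ^4, so ord(ξ) = 4.

4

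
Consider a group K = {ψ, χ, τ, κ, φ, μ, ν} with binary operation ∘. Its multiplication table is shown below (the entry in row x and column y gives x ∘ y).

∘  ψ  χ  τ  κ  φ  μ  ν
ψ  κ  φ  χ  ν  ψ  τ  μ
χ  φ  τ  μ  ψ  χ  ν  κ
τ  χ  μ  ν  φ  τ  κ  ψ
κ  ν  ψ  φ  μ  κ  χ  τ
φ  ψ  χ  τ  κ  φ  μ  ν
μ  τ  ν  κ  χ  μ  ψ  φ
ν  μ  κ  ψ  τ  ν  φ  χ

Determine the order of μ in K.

7

The identity element is φ (its row matches the header).
μ^1 = μ
μ^2 = μ ∘ μ = ψ
μ^3 = ψ ∘ μ = τ
μ^4 = τ ∘ μ = κ
μ^5 = κ ∘ μ = χ
μ^6 = χ ∘ μ = ν
μ^7 = ν ∘ μ = φ
The first power of μ equal to the identity is μ^7, so ord(μ) = 7.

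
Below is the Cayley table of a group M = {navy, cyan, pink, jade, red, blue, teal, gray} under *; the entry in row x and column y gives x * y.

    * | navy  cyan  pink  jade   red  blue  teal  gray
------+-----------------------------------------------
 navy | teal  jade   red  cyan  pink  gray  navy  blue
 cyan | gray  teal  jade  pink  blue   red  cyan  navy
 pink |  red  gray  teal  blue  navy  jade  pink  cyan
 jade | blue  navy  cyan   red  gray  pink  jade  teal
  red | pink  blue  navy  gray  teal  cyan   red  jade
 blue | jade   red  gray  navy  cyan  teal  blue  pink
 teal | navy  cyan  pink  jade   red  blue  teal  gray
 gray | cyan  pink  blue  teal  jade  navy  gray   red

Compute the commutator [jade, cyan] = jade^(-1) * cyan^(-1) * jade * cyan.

red

Identity is teal; from the table jade^(-1) = gray and cyan^(-1) = cyan.
gray * cyan = pink
pink * jade = blue
blue * cyan = red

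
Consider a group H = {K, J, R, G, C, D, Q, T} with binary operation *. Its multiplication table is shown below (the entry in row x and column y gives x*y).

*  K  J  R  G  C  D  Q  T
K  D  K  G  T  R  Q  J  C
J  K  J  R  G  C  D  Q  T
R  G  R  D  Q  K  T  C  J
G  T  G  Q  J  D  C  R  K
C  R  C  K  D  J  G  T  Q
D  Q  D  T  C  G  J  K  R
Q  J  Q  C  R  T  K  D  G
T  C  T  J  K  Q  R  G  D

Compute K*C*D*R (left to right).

K*C = R
R*D = T
T*R = J

J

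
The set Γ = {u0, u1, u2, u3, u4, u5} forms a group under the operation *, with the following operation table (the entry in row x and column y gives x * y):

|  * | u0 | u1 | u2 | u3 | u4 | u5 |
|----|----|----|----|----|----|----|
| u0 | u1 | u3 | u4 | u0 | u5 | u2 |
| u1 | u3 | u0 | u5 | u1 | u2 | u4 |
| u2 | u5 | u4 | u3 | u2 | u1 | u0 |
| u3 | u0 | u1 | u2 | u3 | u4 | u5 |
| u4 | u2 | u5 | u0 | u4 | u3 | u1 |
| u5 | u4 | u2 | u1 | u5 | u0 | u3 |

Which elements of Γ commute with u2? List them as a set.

{u2, u3}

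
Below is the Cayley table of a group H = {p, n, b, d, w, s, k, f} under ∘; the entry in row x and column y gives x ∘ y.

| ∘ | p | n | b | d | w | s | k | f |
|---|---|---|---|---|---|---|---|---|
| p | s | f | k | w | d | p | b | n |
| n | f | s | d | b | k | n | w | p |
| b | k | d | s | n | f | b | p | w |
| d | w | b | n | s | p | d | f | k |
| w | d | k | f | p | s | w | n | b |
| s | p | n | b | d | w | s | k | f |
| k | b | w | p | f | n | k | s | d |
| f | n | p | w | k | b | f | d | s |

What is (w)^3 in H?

w

w^1 = w
w^2 = w ∘ w = s
w^3 = s ∘ w = w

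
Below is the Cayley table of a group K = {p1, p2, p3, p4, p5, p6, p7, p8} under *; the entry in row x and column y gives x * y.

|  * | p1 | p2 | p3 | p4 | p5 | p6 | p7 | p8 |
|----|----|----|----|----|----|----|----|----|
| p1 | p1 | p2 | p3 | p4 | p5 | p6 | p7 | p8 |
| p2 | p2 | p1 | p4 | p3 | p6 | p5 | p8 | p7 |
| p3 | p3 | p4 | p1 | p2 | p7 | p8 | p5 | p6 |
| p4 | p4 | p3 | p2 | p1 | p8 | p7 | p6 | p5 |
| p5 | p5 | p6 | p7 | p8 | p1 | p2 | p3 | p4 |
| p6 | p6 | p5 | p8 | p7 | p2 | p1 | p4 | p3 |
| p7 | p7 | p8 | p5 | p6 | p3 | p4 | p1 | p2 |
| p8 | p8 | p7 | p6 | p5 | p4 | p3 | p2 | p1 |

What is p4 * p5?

p8

Read row p4, column p5: p4 * p5 = p8.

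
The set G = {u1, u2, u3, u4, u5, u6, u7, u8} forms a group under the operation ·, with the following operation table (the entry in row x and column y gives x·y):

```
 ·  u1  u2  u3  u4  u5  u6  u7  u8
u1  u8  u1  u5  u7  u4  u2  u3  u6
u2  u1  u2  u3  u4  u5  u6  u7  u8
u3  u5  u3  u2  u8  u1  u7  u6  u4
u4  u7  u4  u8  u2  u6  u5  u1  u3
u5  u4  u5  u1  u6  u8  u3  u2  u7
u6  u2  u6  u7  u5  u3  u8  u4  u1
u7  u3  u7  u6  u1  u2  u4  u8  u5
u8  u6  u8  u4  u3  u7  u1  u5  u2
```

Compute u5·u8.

u7

Read row u5, column u8: u5·u8 = u7.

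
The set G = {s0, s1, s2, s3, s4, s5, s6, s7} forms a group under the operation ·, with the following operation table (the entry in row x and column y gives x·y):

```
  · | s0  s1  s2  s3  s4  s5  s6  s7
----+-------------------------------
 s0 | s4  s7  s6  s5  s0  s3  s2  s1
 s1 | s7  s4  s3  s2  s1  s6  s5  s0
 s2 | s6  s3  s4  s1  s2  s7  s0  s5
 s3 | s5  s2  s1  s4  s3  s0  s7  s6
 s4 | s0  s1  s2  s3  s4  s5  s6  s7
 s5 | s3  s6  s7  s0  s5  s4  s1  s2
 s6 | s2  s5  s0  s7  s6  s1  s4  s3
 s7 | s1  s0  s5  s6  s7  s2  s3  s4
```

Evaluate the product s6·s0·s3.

s1

s6·s0 = s2
s2·s3 = s1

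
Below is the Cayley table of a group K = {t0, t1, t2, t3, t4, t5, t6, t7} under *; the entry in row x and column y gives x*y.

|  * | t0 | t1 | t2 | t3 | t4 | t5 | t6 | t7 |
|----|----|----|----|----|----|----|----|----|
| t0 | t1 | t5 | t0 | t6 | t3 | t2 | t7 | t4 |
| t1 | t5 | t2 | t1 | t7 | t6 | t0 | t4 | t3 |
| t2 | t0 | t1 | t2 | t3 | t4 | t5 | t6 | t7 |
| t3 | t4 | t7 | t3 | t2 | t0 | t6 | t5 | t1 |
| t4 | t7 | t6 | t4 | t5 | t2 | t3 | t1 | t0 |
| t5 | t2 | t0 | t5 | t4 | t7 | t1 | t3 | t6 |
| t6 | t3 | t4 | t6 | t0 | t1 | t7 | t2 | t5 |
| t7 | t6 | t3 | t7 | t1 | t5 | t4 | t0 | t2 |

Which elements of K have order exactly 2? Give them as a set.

{t1, t3, t4, t6, t7}

Identity is t2. Compute the order of each non-identity element by repeated multiplication:
  t0: t0 → t1 → t5 → t2  (order 4)
  t1: t1 → t2  (order 2)
  t3: t3 → t2  (order 2)
  t4: t4 → t2  (order 2)
  t5: t5 → t1 → t0 → t2  (order 4)
  t6: t6 → t2  (order 2)
  t7: t7 → t2  (order 2)
Elements of order 2: {t1, t3, t4, t6, t7}.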